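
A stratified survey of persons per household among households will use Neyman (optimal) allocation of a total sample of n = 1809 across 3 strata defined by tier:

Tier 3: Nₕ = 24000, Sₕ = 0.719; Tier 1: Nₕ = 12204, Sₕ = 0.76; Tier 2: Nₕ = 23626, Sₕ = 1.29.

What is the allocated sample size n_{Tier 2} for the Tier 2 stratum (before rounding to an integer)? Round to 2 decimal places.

967.12

Neyman allocation: nₕ = n·NₕSₕ / Σⱼ NⱼSⱼ.
Σ NⱼSⱼ = 24000·0.719 + 12204·0.76 + 23626·1.29 = 57008.58.
n_{Tier 2} = 1809·23626·1.29 / 57008.58 = 967.12.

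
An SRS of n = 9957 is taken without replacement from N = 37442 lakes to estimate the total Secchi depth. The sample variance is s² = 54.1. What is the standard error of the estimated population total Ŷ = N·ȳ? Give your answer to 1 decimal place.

Var(Ŷ) = N²·Var(ȳ) = N²·(1 − n/N)·s²/n.
f = 9957/37442 = 0.26593131; Var(ȳ) = 0.73406869·54.1/9957 = 0.003988462.
Var(Ŷ) = 37442² · 0.003988462 = 5.5914383 × 10^6.
SE(Ŷ) = √(5.5914383 × 10^6) = 2364.6.

2364.6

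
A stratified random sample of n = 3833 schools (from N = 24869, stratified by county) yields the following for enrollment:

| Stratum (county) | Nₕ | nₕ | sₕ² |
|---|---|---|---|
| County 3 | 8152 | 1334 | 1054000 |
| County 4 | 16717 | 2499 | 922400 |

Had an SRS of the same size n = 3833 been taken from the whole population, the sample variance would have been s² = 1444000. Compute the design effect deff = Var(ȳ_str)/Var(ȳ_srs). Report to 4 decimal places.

Var(ȳ_str) = Σ Wₕ²(1−fₕ)sₕ²/nₕ with Wₕ = Nₕ/24869:
  County 3: (8152/24869)²·(1−1334/8152)·1054000/1334 = 71.005061
  County 4: (16717/24869)²·(1−2499/16717)·922400/2499 = 141.85128
  → Var(ȳ_str) = 212.85634.
Var(ȳ_srs) = (1 − 3833/24869)·1444000/3833 = 318.66415.
deff = 212.85634 / 318.66415 = 0.6680.

0.6680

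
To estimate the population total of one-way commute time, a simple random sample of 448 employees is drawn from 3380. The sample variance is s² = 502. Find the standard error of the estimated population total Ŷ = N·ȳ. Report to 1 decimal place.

3332.4

Var(Ŷ) = N²·Var(ȳ) = N²·(1 − n/N)·s²/n.
f = 448/3380 = 0.13254438; Var(ȳ) = 0.86745562·502/448 = 0.972015.
Var(Ŷ) = 3380² · 0.972015 = 1.1104688 × 10^7.
SE(Ŷ) = √(1.1104688 × 10^7) = 3332.4.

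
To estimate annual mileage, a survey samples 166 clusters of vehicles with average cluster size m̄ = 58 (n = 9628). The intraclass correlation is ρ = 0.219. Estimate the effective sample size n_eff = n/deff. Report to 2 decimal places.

deff = 1 + (58 − 1)·0.219 = 1 + 12.483 = 13.483.
n_eff = 9628 / 13.483 = 714.08.

714.08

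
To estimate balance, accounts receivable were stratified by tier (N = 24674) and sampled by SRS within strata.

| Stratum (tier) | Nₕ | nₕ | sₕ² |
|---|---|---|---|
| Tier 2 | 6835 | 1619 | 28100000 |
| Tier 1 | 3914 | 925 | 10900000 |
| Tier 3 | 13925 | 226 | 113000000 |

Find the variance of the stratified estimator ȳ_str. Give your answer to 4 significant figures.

Var(ȳ_str) = Σₕ Wₕ²(1 − fₕ)sₕ²/nₕ with Wₕ = Nₕ/N, N = 24674.
Tier 2: Wₕ = 0.27701224; term = 0.27701224²·(1 − 0.23686906)·28100000/1619 = 1016.3808.
Tier 1: Wₕ = 0.15862852; term = 0.15862852²·(1 − 0.23633112)·10900000/925 = 226.4396.
Tier 3: Wₕ = 0.56435924; term = 0.56435924²·(1 − 0.01622980)·113000000/226 = 156666.07.
Sum = 157908.89.

157900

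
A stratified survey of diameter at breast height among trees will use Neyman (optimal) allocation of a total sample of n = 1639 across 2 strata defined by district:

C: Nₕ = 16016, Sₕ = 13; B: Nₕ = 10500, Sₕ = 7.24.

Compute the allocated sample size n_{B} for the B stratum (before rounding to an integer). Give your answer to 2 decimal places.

Neyman allocation: nₕ = n·NₕSₕ / Σⱼ NⱼSⱼ.
Σ NⱼSⱼ = 16016·13 + 10500·7.24 = 284228.
n_{B} = 1639·10500·7.24 / 284228 = 438.37.

438.37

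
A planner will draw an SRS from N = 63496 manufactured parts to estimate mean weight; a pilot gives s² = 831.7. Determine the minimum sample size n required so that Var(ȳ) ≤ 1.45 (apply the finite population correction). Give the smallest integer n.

569

Without fpc, n₀ = s²/D = 831.7/1.45 = 573.5862.
With fpc, (1 − n/N)·s²/n ≤ D requires n ≥ n₀/(1 + n₀/N) = 573.5862/(1 + 573.5862/63496) = 568.4511.
Rounding up, n = 569.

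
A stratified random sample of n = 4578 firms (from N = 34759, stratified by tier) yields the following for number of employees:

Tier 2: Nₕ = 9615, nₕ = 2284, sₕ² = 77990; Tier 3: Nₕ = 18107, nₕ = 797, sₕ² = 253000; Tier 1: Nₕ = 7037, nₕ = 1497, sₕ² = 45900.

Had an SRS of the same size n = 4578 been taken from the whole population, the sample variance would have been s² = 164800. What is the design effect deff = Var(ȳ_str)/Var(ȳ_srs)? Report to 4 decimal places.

Var(ȳ_str) = Σ Wₕ²(1−fₕ)sₕ²/nₕ with Wₕ = Nₕ/34759:
  Tier 2: (9615/34759)²·(1−2284/9615)·77990/2284 = 1.9921442
  Tier 3: (18107/34759)²·(1−797/18107)·253000/797 = 82.351445
  Tier 1: (7037/34759)²·(1−1497/7037)·45900/1497 = 0.98935842
  → Var(ȳ_str) = 85.332948.
Var(ȳ_srs) = (1 − 4578/34759)·164800/4578 = 31.257034.
deff = 85.332948 / 31.257034 = 2.7300.

2.7300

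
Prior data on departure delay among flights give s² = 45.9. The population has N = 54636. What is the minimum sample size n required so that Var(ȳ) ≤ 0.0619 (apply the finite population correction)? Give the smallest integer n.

732

Without fpc, n₀ = s²/D = 45.9/0.0619 = 741.5186.
With fpc, (1 − n/N)·s²/n ≤ D requires n ≥ n₀/(1 + n₀/N) = 741.5186/(1 + 741.5186/54636) = 731.5895.
Rounding up, n = 732.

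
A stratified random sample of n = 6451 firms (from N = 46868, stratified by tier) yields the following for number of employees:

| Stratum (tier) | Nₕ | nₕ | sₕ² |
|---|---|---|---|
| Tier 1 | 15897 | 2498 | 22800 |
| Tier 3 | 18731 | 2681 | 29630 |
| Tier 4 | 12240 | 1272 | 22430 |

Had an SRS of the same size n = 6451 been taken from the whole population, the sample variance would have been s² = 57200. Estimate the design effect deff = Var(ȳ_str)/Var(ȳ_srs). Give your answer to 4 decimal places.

0.4545

Var(ȳ_str) = Σ Wₕ²(1−fₕ)sₕ²/nₕ with Wₕ = Nₕ/46868:
  Tier 1: (15897/46868)²·(1−2498/15897)·22800/2498 = 0.885069
  Tier 3: (18731/46868)²·(1−2681/18731)·29630/2681 = 1.5125788
  Tier 4: (12240/46868)²·(1−1272/12240)·22430/1272 = 1.0777007
  → Var(ȳ_str) = 3.4753485.
Var(ȳ_srs) = (1 − 6451/46868)·57200/6451 = 7.6463934.
deff = 3.4753485 / 7.6463934 = 0.4545.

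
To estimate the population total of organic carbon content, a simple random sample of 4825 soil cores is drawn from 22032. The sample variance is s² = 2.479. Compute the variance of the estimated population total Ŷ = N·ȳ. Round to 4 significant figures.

194800

Var(Ŷ) = N²·Var(ȳ) = N²·(1 − n/N)·s²/n.
f = 4825/22032 = 0.21899964; Var(ȳ) = 0.78100036·2.479/4825 = 4.0126423 × 10^-4.
Var(Ŷ) = 22032² · (4.0126423 × 10^-4) = 194777.28.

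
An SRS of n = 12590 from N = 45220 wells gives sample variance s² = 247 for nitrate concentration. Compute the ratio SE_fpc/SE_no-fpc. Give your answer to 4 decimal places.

0.8495

f = n/N = 12590/45220 = 0.27841663.
SE_no-fpc = √(s²/n) = 0.14006693; SE_fpc = √((1−f)s²/n) = 0.11898134.
Ratio = √(1−f) = 0.84946063.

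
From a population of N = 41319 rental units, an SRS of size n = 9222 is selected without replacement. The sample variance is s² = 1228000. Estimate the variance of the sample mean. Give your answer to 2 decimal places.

103.44

Under SRS without replacement, Var(ȳ) = (1 − f)·s²/n with f = n/N = 9222/41319 = 0.22319030.
Var(ȳ) = (1 − 0.22319030)·1228000/9222 = 0.77680970·133.15984 = 103.43985.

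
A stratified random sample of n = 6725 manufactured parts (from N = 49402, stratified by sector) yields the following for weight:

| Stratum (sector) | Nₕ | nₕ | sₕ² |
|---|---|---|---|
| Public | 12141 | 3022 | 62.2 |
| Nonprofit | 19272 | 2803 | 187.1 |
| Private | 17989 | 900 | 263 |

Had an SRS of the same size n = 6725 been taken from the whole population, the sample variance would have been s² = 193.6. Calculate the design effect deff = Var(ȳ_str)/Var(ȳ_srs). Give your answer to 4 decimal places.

Var(ȳ_str) = Σ Wₕ²(1−fₕ)sₕ²/nₕ with Wₕ = Nₕ/49402:
  Public: (12141/49402)²·(1−3022/12141)·62.2/3022 = 9.3370253 × 10^-4
  Nonprofit: (19272/49402)²·(1−2803/19272)·187.1/2803 = 0.0086807179
  Private: (17989/49402)²·(1−900/17989)·263/900 = 0.036808477
  → Var(ȳ_str) = 0.046422897.
Var(ȳ_srs) = (1 − 6725/49402)·193.6/6725 = 0.024869234.
deff = 0.046422897 / 0.024869234 = 1.8667.

1.8667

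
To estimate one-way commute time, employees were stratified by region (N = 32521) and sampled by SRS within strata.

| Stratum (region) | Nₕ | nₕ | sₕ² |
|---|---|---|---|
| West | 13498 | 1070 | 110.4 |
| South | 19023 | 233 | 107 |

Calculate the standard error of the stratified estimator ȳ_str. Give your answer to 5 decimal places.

Var(ȳ_str) = Σₕ Wₕ²(1 − fₕ)sₕ²/nₕ with Wₕ = Nₕ/N, N = 32521.
West: Wₕ = 0.41505489; term = 0.41505489²·(1 − 0.07927100)·110.4/1070 = 0.016365459.
South: Wₕ = 0.58494511; term = 0.58494511²·(1 − 0.01224833)·107/233 = 0.15520505.
Sum = 0.17157051.
SE = √(0.17157051) = 0.41421.

0.41421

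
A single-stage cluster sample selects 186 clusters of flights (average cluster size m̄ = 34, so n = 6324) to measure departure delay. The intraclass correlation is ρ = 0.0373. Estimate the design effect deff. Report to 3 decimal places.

2.231

deff = 1 + (34 − 1)·0.0373 = 1 + 1.2309 = 2.2309.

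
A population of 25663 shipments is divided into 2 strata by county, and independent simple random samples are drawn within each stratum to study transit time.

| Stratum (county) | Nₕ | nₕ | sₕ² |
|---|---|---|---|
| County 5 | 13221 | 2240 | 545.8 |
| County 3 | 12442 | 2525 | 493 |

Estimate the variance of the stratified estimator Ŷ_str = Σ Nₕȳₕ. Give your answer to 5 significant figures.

Var(Ŷ_str) = Σₕ Nₕ²(1 − fₕ)sₕ²/nₕ.
County 5: 13221²·(1 − 2240/13221)·545.8/2240 = 3.5374614 × 10^7.
County 3: 12442²·(1 − 2525/12442)·493/2525 = 2.4091068 × 10^7.
Sum = 5.9465682 × 10^7.

5.9466 × 10^7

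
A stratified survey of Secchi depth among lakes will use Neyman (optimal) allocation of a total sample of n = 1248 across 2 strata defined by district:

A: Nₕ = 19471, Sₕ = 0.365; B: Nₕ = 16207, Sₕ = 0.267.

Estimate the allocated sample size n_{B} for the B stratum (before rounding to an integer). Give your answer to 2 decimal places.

Neyman allocation: nₕ = n·NₕSₕ / Σⱼ NⱼSⱼ.
Σ NⱼSⱼ = 19471·0.365 + 16207·0.267 = 11434.184.
n_{B} = 1248·16207·0.267 / 11434.184 = 472.31.

472.31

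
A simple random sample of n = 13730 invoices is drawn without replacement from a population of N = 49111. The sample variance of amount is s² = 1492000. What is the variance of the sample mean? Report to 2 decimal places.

Under SRS without replacement, Var(ȳ) = (1 − f)·s²/n with f = n/N = 13730/49111 = 0.27957077.
Var(ȳ) = (1 − 0.27957077)·1492000/13730 = 0.72042923·108.66715 = 78.286993.

78.29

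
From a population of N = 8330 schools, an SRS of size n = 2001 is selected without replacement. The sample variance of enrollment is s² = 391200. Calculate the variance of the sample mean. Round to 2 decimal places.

148.54

Under SRS without replacement, Var(ȳ) = (1 − f)·s²/n with f = n/N = 2001/8330 = 0.24021609.
Var(ȳ) = (1 − 0.24021609)·391200/2001 = 0.75978391·195.50225 = 148.53946.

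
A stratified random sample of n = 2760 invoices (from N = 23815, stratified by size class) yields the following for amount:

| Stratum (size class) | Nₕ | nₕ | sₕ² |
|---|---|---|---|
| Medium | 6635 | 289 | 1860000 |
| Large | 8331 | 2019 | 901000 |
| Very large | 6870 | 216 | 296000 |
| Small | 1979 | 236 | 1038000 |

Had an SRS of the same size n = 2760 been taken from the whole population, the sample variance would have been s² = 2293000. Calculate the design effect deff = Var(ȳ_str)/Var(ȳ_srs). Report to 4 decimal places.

Var(ȳ_str) = Σ Wₕ²(1−fₕ)sₕ²/nₕ with Wₕ = Nₕ/23815:
  Medium: (6635/23815)²·(1−289/6635)·1860000/289 = 477.80966
  Large: (8331/23815)²·(1−2019/8331)·901000/2019 = 41.376278
  Very large: (6870/23815)²·(1−216/6870)·296000/216 = 110.4527
  Small: (1979/23815)²·(1−236/1979)·1038000/236 = 26.75022
  → Var(ȳ_str) = 656.38886.
Var(ȳ_srs) = (1 − 2760/23815)·2293000/2760 = 734.51325.
deff = 656.38886 / 734.51325 = 0.8936.

0.8936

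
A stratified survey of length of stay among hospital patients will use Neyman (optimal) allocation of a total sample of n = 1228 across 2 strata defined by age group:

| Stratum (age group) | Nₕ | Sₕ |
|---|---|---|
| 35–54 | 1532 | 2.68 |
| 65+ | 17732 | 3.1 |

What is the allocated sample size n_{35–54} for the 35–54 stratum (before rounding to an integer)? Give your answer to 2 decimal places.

85.35

Neyman allocation: nₕ = n·NₕSₕ / Σⱼ NⱼSⱼ.
Σ NⱼSⱼ = 1532·2.68 + 17732·3.1 = 59074.96.
n_{35–54} = 1228·1532·2.68 / 59074.96 = 85.35.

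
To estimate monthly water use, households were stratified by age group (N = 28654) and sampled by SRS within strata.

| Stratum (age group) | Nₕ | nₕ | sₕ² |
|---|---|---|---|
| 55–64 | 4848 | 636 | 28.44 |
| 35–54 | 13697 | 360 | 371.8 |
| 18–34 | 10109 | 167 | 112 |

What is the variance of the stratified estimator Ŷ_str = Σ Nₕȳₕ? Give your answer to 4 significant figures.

2.570 × 10^8

Var(Ŷ_str) = Σₕ Nₕ²(1 − fₕ)sₕ²/nₕ.
55–64: 4848²·(1 − 636/4848)·28.44/636 = 913110.74.
35–54: 13697²·(1 − 360/13697)·371.8/360 = 1.8866463 × 10^8.
18–34: 10109²·(1 − 167/10109)·112/167 = 6.7403664 × 10^7.
Sum = 2.569814 × 10^8.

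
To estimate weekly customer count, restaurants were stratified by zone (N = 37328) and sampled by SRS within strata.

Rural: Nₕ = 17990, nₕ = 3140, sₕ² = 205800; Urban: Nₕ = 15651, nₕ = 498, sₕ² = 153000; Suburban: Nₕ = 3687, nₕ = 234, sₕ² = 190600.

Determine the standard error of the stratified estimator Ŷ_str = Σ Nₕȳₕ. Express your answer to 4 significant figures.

317400

Var(Ŷ_str) = Σₕ Nₕ²(1 − fₕ)sₕ²/nₕ.
Rural: 17990²·(1 − 3140/17990)·205800/3140 = 1.7509484 × 10^10.
Urban: 15651²·(1 − 498/15651)·153000/498 = 7.2862288 × 10^10.
Suburban: 3687²·(1 − 234/3687)·190600/234 = 1.0369952 × 10^10.
Sum = 1.0074172 × 10^11.
SE = √(1.0074172 × 10^11) = 317400.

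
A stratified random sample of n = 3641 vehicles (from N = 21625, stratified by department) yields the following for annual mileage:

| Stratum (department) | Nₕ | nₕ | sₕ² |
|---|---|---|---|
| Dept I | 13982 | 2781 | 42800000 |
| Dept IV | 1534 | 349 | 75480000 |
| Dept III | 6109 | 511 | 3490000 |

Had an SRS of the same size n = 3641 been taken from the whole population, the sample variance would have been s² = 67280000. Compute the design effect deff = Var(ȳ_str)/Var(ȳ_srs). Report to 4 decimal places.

Var(ȳ_str) = Σ Wₕ²(1−fₕ)sₕ²/nₕ with Wₕ = Nₕ/21625:
  Dept I: (13982/21625)²·(1−2781/13982)·42800000/2781 = 5154.1451
  Dept IV: (1534/21625)²·(1−349/1534)·75480000/349 = 840.69399
  Dept III: (6109/21625)²·(1−511/6109)·3490000/511 = 499.45379
  → Var(ȳ_str) = 6494.2929.
Var(ȳ_srs) = (1 − 3641/21625)·67280000/3641 = 15367.226.
deff = 6494.2929 / 15367.226 = 0.4226.

0.4226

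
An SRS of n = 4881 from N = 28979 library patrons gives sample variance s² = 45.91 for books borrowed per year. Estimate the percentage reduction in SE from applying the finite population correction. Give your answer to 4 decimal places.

f = n/N = 4881/28979 = 0.16843231.
SE_no-fpc = √(s²/n) = 0.09698381; SE_fpc = √((1−f)s²/n) = 0.08843986.
Ratio = √(1−f) = 0.91190333. Reduction = 100·(1 − 0.91190333) = 8.8097%.

8.8097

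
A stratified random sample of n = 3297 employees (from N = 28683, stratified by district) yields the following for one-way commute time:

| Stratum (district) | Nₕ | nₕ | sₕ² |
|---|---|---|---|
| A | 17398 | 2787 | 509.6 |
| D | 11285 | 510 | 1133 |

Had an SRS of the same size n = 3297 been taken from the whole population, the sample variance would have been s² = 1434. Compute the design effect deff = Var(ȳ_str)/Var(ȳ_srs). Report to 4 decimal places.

0.9997

Var(ȳ_str) = Σ Wₕ²(1−fₕ)sₕ²/nₕ with Wₕ = Nₕ/28683:
  A: (17398/28683)²·(1−2787/17398)·509.6/2787 = 0.056496634
  D: (11285/28683)²·(1−510/11285)·1133/510 = 0.32834426
  → Var(ȳ_str) = 0.38484089.
Var(ȳ_srs) = (1 − 3297/28683)·1434/3297 = 0.38494608.
deff = 0.38484089 / 0.38494608 = 0.9997.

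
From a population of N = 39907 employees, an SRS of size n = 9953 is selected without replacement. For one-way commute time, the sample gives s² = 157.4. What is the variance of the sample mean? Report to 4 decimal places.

Under SRS without replacement, Var(ȳ) = (1 − f)·s²/n with f = n/N = 9953/39907 = 0.24940487.
Var(ȳ) = (1 − 0.24940487)·157.4/9953 = 0.75059513·0.015814327 = 0.011870157.

0.0119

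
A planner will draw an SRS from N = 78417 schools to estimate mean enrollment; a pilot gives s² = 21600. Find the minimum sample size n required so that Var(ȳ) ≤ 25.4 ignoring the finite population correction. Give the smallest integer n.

Without fpc, n₀ = s²/D = 21600/25.4 = 850.3937.
Rounding up, n = 851.

851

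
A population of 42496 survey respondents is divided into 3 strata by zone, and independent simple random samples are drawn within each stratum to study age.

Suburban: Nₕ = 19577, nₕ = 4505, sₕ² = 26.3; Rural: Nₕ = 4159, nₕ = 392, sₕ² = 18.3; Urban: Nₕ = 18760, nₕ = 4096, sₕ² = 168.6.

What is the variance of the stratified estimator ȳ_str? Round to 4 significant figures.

Var(ȳ_str) = Σₕ Wₕ²(1 − fₕ)sₕ²/nₕ with Wₕ = Nₕ/N, N = 42496.
Suburban: Wₕ = 0.46067865; term = 0.46067865²·(1 − 0.23011697)·26.3/4505 = 9.5385393 × 10^-4.
Rural: Wₕ = 0.09786803; term = 0.09786803²·(1 − 0.09425343)·18.3/392 = 4.0499854 × 10^-4.
Urban: Wₕ = 0.44145331; term = 0.44145331²·(1 − 0.21833689)·168.6/4096 = 0.0062702781.
Sum = 0.0076291306.

0.007629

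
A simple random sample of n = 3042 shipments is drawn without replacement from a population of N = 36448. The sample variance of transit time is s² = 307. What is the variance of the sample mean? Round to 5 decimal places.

Under SRS without replacement, Var(ȳ) = (1 − f)·s²/n with f = n/N = 3042/36448 = 0.08346137.
Var(ȳ) = (1 − 0.08346137)·307/3042 = 0.91653863·0.10092045 = 0.092497488.

0.09250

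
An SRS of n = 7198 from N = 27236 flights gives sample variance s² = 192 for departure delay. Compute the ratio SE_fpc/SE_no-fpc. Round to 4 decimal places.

0.8577

f = n/N = 7198/27236 = 0.26428257.
SE_no-fpc = √(s²/n) = 0.163322; SE_fpc = √((1−f)s²/n) = 0.14008777.
Ratio = √(1−f) = 0.85773972.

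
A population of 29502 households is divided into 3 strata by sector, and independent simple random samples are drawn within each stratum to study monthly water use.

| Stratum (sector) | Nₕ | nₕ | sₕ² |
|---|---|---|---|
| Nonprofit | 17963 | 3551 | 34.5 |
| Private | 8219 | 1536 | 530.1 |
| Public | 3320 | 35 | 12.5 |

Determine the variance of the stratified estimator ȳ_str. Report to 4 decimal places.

Var(ȳ_str) = Σₕ Wₕ²(1 − fₕ)sₕ²/nₕ with Wₕ = Nₕ/N, N = 29502.
Nonprofit: Wₕ = 0.60887397; term = 0.60887397²·(1 − 0.19768413)·34.5/3551 = 0.0028898056.
Private: Wₕ = 0.27859128; term = 0.27859128²·(1 − 0.18688405)·530.1/1536 = 0.021779811.
Public: Wₕ = 0.11253474; term = 0.11253474²·(1 − 0.01054217)·12.5/35 = 0.0044752006.
Sum = 0.029144817.

0.0291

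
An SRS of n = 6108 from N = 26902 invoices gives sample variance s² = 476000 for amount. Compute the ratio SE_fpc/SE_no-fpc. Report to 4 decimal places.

f = n/N = 6108/26902 = 0.22704632.
SE_no-fpc = √(s²/n) = 8.82783; SE_fpc = √((1−f)s²/n) = 7.7612326.
Ratio = √(1−f) = 0.87917785.

0.8792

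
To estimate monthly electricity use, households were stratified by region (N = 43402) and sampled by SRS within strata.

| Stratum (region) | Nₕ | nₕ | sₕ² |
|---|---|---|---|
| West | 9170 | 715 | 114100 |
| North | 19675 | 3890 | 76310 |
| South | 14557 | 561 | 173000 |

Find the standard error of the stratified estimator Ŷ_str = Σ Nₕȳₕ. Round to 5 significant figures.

Var(Ŷ_str) = Σₕ Nₕ²(1 − fₕ)sₕ²/nₕ.
West: 9170²·(1 − 715/9170)·114100/715 = 1.2372645 × 10^10.
North: 19675²·(1 − 3890/19675)·76310/3890 = 6.0924389 × 10^9.
South: 14557²·(1 − 561/14557)·173000/561 = 6.2828842 × 10^10.
Sum = 8.1293926 × 10^10.
SE = √(8.1293926 × 10^10) = 285120.

285120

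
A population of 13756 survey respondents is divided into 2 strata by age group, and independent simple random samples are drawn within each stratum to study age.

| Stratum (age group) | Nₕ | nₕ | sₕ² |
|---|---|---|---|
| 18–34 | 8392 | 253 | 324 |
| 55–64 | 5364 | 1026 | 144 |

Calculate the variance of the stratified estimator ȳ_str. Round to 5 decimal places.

0.47951

Var(ȳ_str) = Σₕ Wₕ²(1 − fₕ)sₕ²/nₕ with Wₕ = Nₕ/N, N = 13756.
18–34: Wₕ = 0.61006106; term = 0.61006106²·(1 − 0.03014776)·324/253 = 0.46224974.
55–64: Wₕ = 0.38993894; term = 0.38993894²·(1 − 0.19127517)·144/1026 = 0.017258741.
Sum = 0.47950848.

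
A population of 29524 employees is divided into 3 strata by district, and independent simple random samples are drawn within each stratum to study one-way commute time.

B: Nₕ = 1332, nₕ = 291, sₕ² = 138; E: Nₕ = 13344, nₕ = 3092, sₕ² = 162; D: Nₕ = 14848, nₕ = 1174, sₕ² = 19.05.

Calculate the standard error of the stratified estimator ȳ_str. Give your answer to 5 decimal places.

0.11295

Var(ȳ_str) = Σₕ Wₕ²(1 − fₕ)sₕ²/nₕ with Wₕ = Nₕ/N, N = 29524.
B: Wₕ = 0.04511584; term = 0.04511584²·(1 − 0.21846847)·138/291 = 7.5438086 × 10^-4.
E: Wₕ = 0.45197128; term = 0.45197128²·(1 − 0.23171463)·162/3092 = 0.0082228007.
D: Wₕ = 0.50291288; term = 0.50291288²·(1 − 0.07906789)·19.05/1174 = 0.0037795494.
Sum = 0.012756731.
SE = √(0.012756731) = 0.11295.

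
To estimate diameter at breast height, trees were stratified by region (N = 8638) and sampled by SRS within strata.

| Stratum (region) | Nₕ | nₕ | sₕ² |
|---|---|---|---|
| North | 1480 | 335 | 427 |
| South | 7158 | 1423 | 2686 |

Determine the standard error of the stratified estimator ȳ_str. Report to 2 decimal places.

Var(ȳ_str) = Σₕ Wₕ²(1 − fₕ)sₕ²/nₕ with Wₕ = Nₕ/N, N = 8638.
North: Wₕ = 0.17133596; term = 0.17133596²·(1 − 0.22635135)·427/335 = 0.028948354.
South: Wₕ = 0.82866404; term = 0.82866404²·(1 − 0.19879855)·2686/1423 = 1.038484.
Sum = 1.0674324.
SE = √(1.0674324) = 1.03.

1.03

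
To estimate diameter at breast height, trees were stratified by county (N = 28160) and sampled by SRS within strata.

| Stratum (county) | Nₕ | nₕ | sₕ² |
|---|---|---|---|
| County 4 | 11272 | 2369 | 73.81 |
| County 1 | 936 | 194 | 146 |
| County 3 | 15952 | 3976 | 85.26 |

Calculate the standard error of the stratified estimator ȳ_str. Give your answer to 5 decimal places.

0.09883

Var(ȳ_str) = Σₕ Wₕ²(1 − fₕ)sₕ²/nₕ with Wₕ = Nₕ/N, N = 28160.
County 4: Wₕ = 0.40028409; term = 0.40028409²·(1 − 0.21016678)·73.81/2369 = 0.0039429584.
County 1: Wₕ = 0.03323864; term = 0.03323864²·(1 − 0.20726496)·146/194 = 6.5912165 × 10^-4.
County 3: Wₕ = 0.56647727; term = 0.56647727²·(1 − 0.24924774)·85.26/3976 = 0.0051660735.
Sum = 0.0097681536.
SE = √(0.0097681536) = 0.09883.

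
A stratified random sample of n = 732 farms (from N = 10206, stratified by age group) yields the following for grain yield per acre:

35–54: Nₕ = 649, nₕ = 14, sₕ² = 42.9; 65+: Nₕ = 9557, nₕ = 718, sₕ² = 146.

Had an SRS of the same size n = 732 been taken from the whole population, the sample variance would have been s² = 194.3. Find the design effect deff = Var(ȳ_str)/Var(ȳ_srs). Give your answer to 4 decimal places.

0.7185

Var(ȳ_str) = Σ Wₕ²(1−fₕ)sₕ²/nₕ with Wₕ = Nₕ/10206:
  35–54: (649/10206)²·(1−14/649)·42.9/14 = 0.012123738
  65+: (9557/10206)²·(1−718/9557)·146/718 = 0.16490811
  → Var(ȳ_str) = 0.17703185.
Var(ȳ_srs) = (1 − 732/10206)·194.3/732 = 0.24639934.
deff = 0.17703185 / 0.24639934 = 0.7185.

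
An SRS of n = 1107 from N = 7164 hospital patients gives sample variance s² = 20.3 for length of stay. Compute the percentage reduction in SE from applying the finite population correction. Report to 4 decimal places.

8.0502

f = n/N = 1107/7164 = 0.15452261.
SE_no-fpc = √(s²/n) = 0.13541732; SE_fpc = √((1−f)s²/n) = 0.12451601.
Ratio = √(1−f) = 0.91949844. Reduction = 100·(1 − 0.91949844) = 8.0502%.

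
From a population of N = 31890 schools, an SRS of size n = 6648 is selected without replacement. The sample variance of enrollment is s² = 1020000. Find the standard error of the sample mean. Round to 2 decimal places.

Under SRS without replacement, Var(ȳ) = (1 − f)·s²/n with f = n/N = 6648/31890 = 0.20846660.
Var(ȳ) = (1 − 0.20846660)·1020000/6648 = 0.79153340·153.4296 = 121.44465.
SE(ȳ) = √(121.44465) = 11.02.

11.02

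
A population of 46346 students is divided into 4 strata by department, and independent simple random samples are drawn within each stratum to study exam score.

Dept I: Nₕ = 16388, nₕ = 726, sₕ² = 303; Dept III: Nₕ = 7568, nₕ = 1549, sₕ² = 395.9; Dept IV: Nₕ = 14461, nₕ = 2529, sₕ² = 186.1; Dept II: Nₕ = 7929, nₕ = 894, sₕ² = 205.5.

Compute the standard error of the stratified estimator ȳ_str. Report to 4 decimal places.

0.2592

Var(ȳ_str) = Σₕ Wₕ²(1 − fₕ)sₕ²/nₕ with Wₕ = Nₕ/N, N = 46346.
Dept I: Wₕ = 0.35360117; term = 0.35360117²·(1 − 0.04430071)·303/726 = 0.049871757.
Dept III: Wₕ = 0.16329349; term = 0.16329349²·(1 − 0.20467759)·395.9/1549 = 0.0054201966.
Dept IV: Wₕ = 0.31202261; term = 0.31202261²·(1 − 0.17488417)·186.1/2529 = 0.0059113218.
Dept II: Wₕ = 0.17108273; term = 0.17108273²·(1 − 0.11275066)·205.5/894 = 0.0059694224.
Sum = 0.067172698.
SE = √(0.067172698) = 0.2592.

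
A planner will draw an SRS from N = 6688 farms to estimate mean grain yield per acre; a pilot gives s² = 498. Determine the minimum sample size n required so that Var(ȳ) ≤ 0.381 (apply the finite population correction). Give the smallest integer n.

Without fpc, n₀ = s²/D = 498/0.381 = 1307.0866.
With fpc, (1 − n/N)·s²/n ≤ D requires n ≥ n₀/(1 + n₀/N) = 1307.0866/(1 + 1307.0866/6688) = 1093.3959.
Rounding up, n = 1094.

1094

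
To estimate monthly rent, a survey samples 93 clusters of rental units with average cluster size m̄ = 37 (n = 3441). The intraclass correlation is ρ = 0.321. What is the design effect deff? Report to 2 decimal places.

deff = 1 + (37 − 1)·0.321 = 1 + 11.556 = 12.556.

12.56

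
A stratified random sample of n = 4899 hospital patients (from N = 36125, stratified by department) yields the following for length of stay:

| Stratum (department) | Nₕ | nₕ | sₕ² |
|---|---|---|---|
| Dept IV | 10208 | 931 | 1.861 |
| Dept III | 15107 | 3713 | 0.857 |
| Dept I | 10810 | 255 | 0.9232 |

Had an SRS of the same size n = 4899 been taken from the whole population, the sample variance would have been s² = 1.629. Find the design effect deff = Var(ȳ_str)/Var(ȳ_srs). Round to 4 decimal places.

1.7119

Var(ȳ_str) = Σ Wₕ²(1−fₕ)sₕ²/nₕ with Wₕ = Nₕ/36125:
  Dept IV: (10208/36125)²·(1−931/10208)·1.861/931 = 1.4505383 × 10^-4
  Dept III: (15107/36125)²·(1−3713/15107)·0.857/3713 = 3.0443502 × 10^-5
  Dept I: (10810/36125)²·(1−255/10810)·0.9232/255 = 3.1653653 × 10^-4
  → Var(ȳ_str) = 4.9203386 × 10^-4.
Var(ȳ_srs) = (1 − 4899/36125)·1.629/4899 = 2.8742341 × 10^-4.
deff = (4.9203386 × 10^-4) / (2.8742341 × 10^-4) = 1.7119.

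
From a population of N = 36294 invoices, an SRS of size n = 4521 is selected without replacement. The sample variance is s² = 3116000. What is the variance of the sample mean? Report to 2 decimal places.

Under SRS without replacement, Var(ȳ) = (1 − f)·s²/n with f = n/N = 4521/36294 = 0.12456604.
Var(ȳ) = (1 − 0.12456604)·3116000/4521 = 0.87543396·689.22805 = 603.37364.

603.37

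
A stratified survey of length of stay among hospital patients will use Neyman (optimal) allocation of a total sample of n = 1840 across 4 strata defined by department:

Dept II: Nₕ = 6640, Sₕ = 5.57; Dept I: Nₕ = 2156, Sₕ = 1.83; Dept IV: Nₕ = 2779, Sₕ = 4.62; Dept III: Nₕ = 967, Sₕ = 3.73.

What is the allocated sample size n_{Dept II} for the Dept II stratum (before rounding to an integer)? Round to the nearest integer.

1186

Neyman allocation: nₕ = n·NₕSₕ / Σⱼ NⱼSⱼ.
Σ NⱼSⱼ = 6640·5.57 + 2156·1.83 + 2779·4.62 + 967·3.73 = 57376.17.
n_{Dept II} = 1840·6640·5.57 / 57376.17 = 1186.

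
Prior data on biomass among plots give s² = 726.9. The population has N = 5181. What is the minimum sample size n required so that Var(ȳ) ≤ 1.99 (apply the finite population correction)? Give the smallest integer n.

342

Without fpc, n₀ = s²/D = 726.9/1.99 = 365.2764.
With fpc, (1 − n/N)·s²/n ≤ D requires n ≥ n₀/(1 + n₀/N) = 365.2764/(1 + 365.2764/5181) = 341.2194.
Rounding up, n = 342.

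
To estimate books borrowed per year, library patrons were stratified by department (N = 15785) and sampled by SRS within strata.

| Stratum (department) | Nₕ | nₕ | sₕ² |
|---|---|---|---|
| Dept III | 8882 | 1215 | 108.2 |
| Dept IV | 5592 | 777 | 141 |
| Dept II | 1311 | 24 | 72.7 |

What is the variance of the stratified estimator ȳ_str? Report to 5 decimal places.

Var(ȳ_str) = Σₕ Wₕ²(1 − fₕ)sₕ²/nₕ with Wₕ = Nₕ/N, N = 15785.
Dept III: Wₕ = 0.56268609; term = 0.56268609²·(1 − 0.13679351)·108.2/1215 = 0.024338737.
Dept IV: Wₕ = 0.35426037; term = 0.35426037²·(1 − 0.13894850)·141/777 = 0.019609764.
Dept II: Wₕ = 0.08305353; term = 0.08305353²·(1 − 0.01830664)·72.7/24 = 0.020512341.
Sum = 0.064460842.

0.06446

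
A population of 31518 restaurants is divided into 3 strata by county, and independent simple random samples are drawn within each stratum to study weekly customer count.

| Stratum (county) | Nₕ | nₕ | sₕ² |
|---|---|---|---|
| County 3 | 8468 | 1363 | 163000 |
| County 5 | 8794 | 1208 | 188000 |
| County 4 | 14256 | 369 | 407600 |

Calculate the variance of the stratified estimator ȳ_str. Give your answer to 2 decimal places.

Var(ȳ_str) = Σₕ Wₕ²(1 − fₕ)sₕ²/nₕ with Wₕ = Nₕ/N, N = 31518.
County 3: Wₕ = 0.26867187; term = 0.26867187²·(1 − 0.16095890)·163000/1363 = 7.2430149.
County 5: Wₕ = 0.27901517; term = 0.27901517²·(1 − 0.13736639)·188000/1208 = 10.451363.
County 4: Wₕ = 0.45231296; term = 0.45231296²·(1 − 0.02588384)·407600/369 = 220.13882.
Sum = 237.8332.

237.83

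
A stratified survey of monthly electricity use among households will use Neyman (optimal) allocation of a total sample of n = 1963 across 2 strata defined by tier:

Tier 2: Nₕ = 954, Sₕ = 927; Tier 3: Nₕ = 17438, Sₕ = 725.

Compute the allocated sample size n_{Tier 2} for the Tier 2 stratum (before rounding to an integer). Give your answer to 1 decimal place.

128.3

Neyman allocation: nₕ = n·NₕSₕ / Σⱼ NⱼSⱼ.
Σ NⱼSⱼ = 954·927 + 17438·725 = 1.3526908 × 10^7.
n_{Tier 2} = 1963·954·927 / (1.3526908 × 10^7) = 128.3.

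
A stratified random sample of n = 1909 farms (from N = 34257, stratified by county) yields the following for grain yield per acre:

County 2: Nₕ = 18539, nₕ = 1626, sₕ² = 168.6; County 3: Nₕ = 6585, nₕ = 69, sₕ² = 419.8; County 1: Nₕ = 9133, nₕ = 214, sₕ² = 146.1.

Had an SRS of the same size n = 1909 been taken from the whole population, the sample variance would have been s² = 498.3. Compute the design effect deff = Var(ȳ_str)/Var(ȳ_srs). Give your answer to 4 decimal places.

Var(ȳ_str) = Σ Wₕ²(1−fₕ)sₕ²/nₕ with Wₕ = Nₕ/34257:
  County 2: (18539/34257)²·(1−1626/18539)·168.6/1626 = 0.027704182
  County 3: (6585/34257)²·(1−69/6585)·419.8/69 = 0.22244956
  County 1: (9133/34257)²·(1−214/9133)·146.1/214 = 0.047387894
  → Var(ȳ_str) = 0.29754164.
Var(ȳ_srs) = (1 − 1909/34257)·498.3/1909 = 0.24648078.
deff = 0.29754164 / 0.24648078 = 1.2072.

1.2072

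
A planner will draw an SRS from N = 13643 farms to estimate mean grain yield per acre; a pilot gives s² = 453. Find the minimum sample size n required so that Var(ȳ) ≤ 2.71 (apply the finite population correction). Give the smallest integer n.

Without fpc, n₀ = s²/D = 453/2.71 = 167.1587.
With fpc, (1 − n/N)·s²/n ≤ D requires n ≥ n₀/(1 + n₀/N) = 167.1587/(1 + 167.1587/13643) = 165.1354.
Rounding up, n = 166.

166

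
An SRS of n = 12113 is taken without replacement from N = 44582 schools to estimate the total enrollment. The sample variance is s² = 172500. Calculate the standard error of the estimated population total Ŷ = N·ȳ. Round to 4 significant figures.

143600

Var(Ŷ) = N²·Var(ȳ) = N²·(1 − n/N)·s²/n.
f = 12113/44582 = 0.27170158; Var(ȳ) = 0.72829842·172500/12113 = 10.371624.
Var(Ŷ) = 44582² · 10.371624 = 2.061417 × 10^10.
SE(Ŷ) = √(2.061417 × 10^10) = 143600.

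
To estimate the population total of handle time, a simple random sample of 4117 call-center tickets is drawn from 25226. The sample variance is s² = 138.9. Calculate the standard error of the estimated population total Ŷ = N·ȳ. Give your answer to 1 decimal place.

4238.6

Var(Ŷ) = N²·Var(ȳ) = N²·(1 − n/N)·s²/n.
f = 4117/25226 = 0.16320463; Var(ȳ) = 0.83679537·138.9/4117 = 0.028231935.
Var(Ŷ) = 25226² · 0.028231935 = 1.7965422 × 10^7.
SE(Ŷ) = √(1.7965422 × 10^7) = 4238.6.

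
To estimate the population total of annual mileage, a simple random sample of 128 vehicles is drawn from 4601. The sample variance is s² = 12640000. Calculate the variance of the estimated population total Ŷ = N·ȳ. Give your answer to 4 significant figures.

Var(Ŷ) = N²·Var(ȳ) = N²·(1 − n/N)·s²/n.
f = 128/4601 = 0.02782004; Var(ȳ) = 0.97217996·12640000/128 = 96002.771.
Var(Ŷ) = 4601² · 96002.771 = 2.032302 × 10^12.

2.032 × 10^12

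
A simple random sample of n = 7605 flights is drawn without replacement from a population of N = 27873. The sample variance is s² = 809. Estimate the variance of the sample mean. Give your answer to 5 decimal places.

0.07735

Under SRS without replacement, Var(ȳ) = (1 − f)·s²/n with f = n/N = 7605/27873 = 0.27284469.
Var(ȳ) = (1 − 0.27284469)·809/7605 = 0.72715531·0.10637738 = 0.077352879.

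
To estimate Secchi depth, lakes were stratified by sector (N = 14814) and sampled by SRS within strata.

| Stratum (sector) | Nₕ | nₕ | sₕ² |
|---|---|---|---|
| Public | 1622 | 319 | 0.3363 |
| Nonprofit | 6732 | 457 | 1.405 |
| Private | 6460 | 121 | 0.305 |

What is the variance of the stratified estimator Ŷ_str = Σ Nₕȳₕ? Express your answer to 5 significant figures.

Var(Ŷ_str) = Σₕ Nₕ²(1 − fₕ)sₕ²/nₕ.
Public: 1622²·(1 − 319/1622)·0.3363/319 = 2228.0834.
Nonprofit: 6732²·(1 − 457/6732)·1.405/457 = 129872.73.
Private: 6460²·(1 − 121/6460)·0.305/121 = 103220.92.
Sum = 235321.73.

235320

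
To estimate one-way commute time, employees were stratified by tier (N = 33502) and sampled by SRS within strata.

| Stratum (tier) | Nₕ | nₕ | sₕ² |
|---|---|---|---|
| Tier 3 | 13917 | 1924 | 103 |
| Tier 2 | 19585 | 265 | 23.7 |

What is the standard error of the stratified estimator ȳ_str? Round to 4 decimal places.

Var(ȳ_str) = Σₕ Wₕ²(1 − fₕ)sₕ²/nₕ with Wₕ = Nₕ/N, N = 33502.
Tier 3: Wₕ = 0.41540804; term = 0.41540804²·(1 − 0.13824819)·103/1924 = 0.0079609363.
Tier 2: Wₕ = 0.58459196; term = 0.58459196²·(1 − 0.01353076)·23.7/265 = 0.030150304.
Sum = 0.03811124.
SE = √(0.03811124) = 0.1952.

0.1952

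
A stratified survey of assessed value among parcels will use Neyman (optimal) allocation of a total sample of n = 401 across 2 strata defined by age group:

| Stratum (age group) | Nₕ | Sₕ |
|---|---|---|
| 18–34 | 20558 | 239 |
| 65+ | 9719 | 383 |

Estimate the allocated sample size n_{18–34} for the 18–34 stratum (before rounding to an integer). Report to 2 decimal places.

228.15

Neyman allocation: nₕ = n·NₕSₕ / Σⱼ NⱼSⱼ.
Σ NⱼSⱼ = 20558·239 + 9719·383 = 8.635739 × 10^6.
n_{18–34} = 401·20558·239 / (8.635739 × 10^6) = 228.15.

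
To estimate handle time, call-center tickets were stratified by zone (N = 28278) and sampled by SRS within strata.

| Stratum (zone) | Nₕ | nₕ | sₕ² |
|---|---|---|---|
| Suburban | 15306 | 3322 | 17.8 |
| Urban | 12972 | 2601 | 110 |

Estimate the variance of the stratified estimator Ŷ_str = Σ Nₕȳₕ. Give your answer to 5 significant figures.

Var(Ŷ_str) = Σₕ Nₕ²(1 − fₕ)sₕ²/nₕ.
Suburban: 15306²·(1 − 3322/15306)·17.8/3322 = 982842.4.
Urban: 12972²·(1 − 2601/12972)·110/2601 = 5.6895761 × 10^6.
Sum = 6.6724185 × 10^6.

6.6724 × 10^6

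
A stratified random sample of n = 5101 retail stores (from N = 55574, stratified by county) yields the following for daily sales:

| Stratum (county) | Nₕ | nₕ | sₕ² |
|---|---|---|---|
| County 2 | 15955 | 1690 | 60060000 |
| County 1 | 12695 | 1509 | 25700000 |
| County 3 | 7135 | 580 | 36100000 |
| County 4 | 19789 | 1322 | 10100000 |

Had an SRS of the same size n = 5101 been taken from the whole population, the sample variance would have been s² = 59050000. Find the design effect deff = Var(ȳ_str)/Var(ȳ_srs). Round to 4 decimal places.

Var(ȳ_str) = Σ Wₕ²(1−fₕ)sₕ²/nₕ with Wₕ = Nₕ/55574:
  County 2: (15955/55574)²·(1−1690/15955)·60060000/1690 = 2618.93
  County 1: (12695/55574)²·(1−1509/12695)·25700000/1509 = 783.08353
  County 3: (7135/55574)²·(1−580/7135)·36100000/580 = 942.54603
  County 4: (19789/55574)²·(1−1322/19789)·10100000/1322 = 903.99661
  → Var(ȳ_str) = 5248.5562.
Var(ȳ_srs) = (1 − 5101/55574)·59050000/5101 = 10513.614.
deff = 5248.5562 / 10513.614 = 0.4992.

0.4992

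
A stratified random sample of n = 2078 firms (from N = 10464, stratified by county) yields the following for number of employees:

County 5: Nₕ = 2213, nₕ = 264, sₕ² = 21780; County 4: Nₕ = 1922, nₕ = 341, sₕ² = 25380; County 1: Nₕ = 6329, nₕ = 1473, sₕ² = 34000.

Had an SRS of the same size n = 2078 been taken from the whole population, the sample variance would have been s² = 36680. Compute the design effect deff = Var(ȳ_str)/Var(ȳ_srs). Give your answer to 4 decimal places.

Var(ȳ_str) = Σ Wₕ²(1−fₕ)sₕ²/nₕ with Wₕ = Nₕ/10464:
  County 5: (2213/10464)²·(1−264/2213)·21780/264 = 3.2497634
  County 4: (1922/10464)²·(1−341/1922)·25380/341 = 2.0655087
  County 1: (6329/10464)²·(1−1473/6329)·34000/1473 = 6.4787986
  → Var(ȳ_str) = 11.794071.
Var(ȳ_srs) = (1 − 2078/10464)·36680/2078 = 14.146236.
deff = 11.794071 / 14.146236 = 0.8337.

0.8337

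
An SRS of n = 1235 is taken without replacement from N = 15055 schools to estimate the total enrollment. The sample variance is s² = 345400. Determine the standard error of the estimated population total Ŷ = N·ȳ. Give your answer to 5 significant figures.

Var(Ŷ) = N²·Var(ȳ) = N²·(1 − n/N)·s²/n.
f = 1235/15055 = 0.08203255; Var(ȳ) = 0.91796745·345400/1235 = 256.73357.
Var(Ŷ) = 15055² · 256.73357 = 5.818944 × 10^10.
SE(Ŷ) = √(5.818944 × 10^10) = 241220.

241220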